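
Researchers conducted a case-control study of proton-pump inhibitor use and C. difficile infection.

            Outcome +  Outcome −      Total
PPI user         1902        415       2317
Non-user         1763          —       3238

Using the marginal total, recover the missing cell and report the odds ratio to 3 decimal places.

3.834

The missing cell is in the unexposed row: 3238 − 1763 = 1475.
So a = 1902, b = 415, c = 1763, d = 1475.
OR = (a·d)/(b·c) = (1902 × 1475) / (415 × 1763) = 2805450 / 731645 = 3.83444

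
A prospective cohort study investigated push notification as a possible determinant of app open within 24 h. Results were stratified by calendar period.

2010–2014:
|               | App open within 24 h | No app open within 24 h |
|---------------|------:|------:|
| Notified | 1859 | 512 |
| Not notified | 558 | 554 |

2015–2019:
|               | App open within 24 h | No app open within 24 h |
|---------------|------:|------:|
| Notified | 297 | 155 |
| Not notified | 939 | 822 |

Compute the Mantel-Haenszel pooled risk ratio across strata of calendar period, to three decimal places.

1.452

RR_MH = Σ(aᵢ·n₀ᵢ/nᵢ) / Σ(cᵢ·n₁ᵢ/nᵢ), with n₁ᵢ = aᵢ+bᵢ (exposed), n₀ᵢ = cᵢ+dᵢ (unexposed), nᵢ = n₁ᵢ+n₀ᵢ.
Stratum 1 (2010–2014): n₁ = 2371, n₀ = 1112, n = 3483; a·n₀/n = 1859·1112/3483 = 593.5136; c·n₁/n = 558·2371/3483 = 379.8501
Stratum 2 (2015–2019): n₁ = 452, n₀ = 1761, n = 2213; a·n₀/n = 297·1761/2213 = 236.3385; c·n₁/n = 939·452/2213 = 191.7885
RR_MH = (593.5136 + 236.3385) / (379.8501 + 191.7885) = 829.8521 / 571.6387 = 1.45171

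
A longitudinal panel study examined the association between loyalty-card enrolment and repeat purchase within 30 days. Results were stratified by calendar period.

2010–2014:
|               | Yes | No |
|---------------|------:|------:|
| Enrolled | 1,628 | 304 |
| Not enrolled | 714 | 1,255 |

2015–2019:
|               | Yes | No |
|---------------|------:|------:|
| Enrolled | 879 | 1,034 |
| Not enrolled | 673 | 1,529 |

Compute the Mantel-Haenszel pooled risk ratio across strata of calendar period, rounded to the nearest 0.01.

1.94

RR_MH = Σ(aᵢ·n₀ᵢ/nᵢ) / Σ(cᵢ·n₁ᵢ/nᵢ), with n₁ᵢ = aᵢ+bᵢ (exposed), n₀ᵢ = cᵢ+dᵢ (unexposed), nᵢ = n₁ᵢ+n₀ᵢ.
Stratum 1 (2010–2014): n₁ = 1932, n₀ = 1969, n = 3901; a·n₀/n = 1628·1969/3901 = 821.7206; c·n₁/n = 714·1932/3901 = 353.6139
Stratum 2 (2015–2019): n₁ = 1913, n₀ = 2202, n = 4115; a·n₀/n = 879·2202/4115 = 470.3665; c·n₁/n = 673·1913/4115 = 312.8673
RR_MH = (821.7206 + 470.3665) / (353.6139 + 312.8673) = 1292.0870 / 666.4813 = 1.93867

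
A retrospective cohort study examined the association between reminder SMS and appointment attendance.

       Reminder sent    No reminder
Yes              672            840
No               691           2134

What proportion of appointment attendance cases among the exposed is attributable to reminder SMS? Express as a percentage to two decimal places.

42.71

Reading the table with exposure as columns: a = 672 (Reminder sent, case), b = 691 (Reminder sent, non-case), c = 840 (No reminder, case), d = 2134.
Risk in exposed = 672/1363 = 0.49303; risk in unexposed = 840/2974 = 0.28245.
RR = 0.49303/0.28245 = 1.74556
AR% = (RR − 1)/RR × 100 = (1.74556 − 1)/1.74556 × 100 = 42.7118%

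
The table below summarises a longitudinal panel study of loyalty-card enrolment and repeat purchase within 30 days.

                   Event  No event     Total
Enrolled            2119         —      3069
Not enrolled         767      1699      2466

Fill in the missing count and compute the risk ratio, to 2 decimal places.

The missing cell is in the exposed row: 3069 − 2119 = 950.
So a = 2119, b = 950, c = 767, d = 1699.
RR = [a/(a+b)] / [c/(c+d)] = (2119/3069) / (767/2466) = 0.69045/0.31103 = 2.21989

2.22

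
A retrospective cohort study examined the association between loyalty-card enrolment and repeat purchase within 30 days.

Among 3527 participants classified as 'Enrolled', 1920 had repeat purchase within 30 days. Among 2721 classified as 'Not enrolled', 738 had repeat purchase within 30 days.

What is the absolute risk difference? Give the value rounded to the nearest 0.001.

0.273

From the description: a = 1920, b = 1607, c = 738, d = 1983.
Risk in exposed = 1920/3527 = 0.544372; risk in unexposed = 738/2721 = 0.271224.
Risk difference = 0.544372 − 0.271224 = 0.273148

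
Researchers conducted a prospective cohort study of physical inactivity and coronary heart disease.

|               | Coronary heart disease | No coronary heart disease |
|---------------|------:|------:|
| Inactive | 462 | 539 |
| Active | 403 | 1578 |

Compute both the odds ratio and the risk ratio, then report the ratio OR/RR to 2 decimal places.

Cells: a = 462, b = 539, c = 403, d = 1578.
OR = (462·1578)/(539·403) = 729036/217217 = 3.35626
Risk in exposed = 462/1001 = 0.46154; risk in unexposed = 403/1981 = 0.20343; RR = 2.26875
OR/RR = 3.35626 / 2.26875 = 1.47934
The outcome is not rare, so the OR lies further from 1 than the RR.

1.48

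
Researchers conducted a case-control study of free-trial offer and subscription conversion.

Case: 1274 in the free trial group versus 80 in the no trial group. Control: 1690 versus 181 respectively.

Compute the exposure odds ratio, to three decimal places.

1.706

From the description: a = 1274, b = 1690, c = 80, d = 181.
OR = (a·d)/(b·c) = (1274 × 181) / (1690 × 80) = 230594 / 135200 = 1.70558
The odds of subscription conversion are about 1.71 times as high in the free trial group.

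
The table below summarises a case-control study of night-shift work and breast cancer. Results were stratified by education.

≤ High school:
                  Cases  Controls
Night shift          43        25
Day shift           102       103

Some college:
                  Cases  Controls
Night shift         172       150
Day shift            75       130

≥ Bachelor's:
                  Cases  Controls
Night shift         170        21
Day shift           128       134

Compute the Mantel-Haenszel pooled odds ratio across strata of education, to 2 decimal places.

OR_MH = Σ(aᵢdᵢ/nᵢ) / Σ(bᵢcᵢ/nᵢ), where nᵢ is the stratum total.
Stratum 1 (≤ High school): n = 273; a·d/n = 43·103/273 = 16.2234; b·c/n = 25·102/273 = 9.3407
Stratum 2 (Some college): n = 527; a·d/n = 172·130/527 = 42.4288; b·c/n = 150·75/527 = 21.3472
Stratum 3 (≥ Bachelor's): n = 453; a·d/n = 170·134/453 = 50.2870; b·c/n = 21·128/453 = 5.9338
OR_MH = (16.2234 + 42.4288 + 50.2870) / (9.3407 + 21.3472 + 5.9338) = 108.9393 / 36.6217 = 2.97472

2.97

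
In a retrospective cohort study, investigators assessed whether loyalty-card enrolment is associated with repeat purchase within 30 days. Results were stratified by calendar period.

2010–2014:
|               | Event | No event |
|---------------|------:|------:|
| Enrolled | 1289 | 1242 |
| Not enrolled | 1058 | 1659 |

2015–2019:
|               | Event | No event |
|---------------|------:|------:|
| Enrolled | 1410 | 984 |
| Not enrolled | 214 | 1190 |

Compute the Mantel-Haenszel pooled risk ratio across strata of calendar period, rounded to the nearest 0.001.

1.842

RR_MH = Σ(aᵢ·n₀ᵢ/nᵢ) / Σ(cᵢ·n₁ᵢ/nᵢ), with n₁ᵢ = aᵢ+bᵢ (exposed), n₀ᵢ = cᵢ+dᵢ (unexposed), nᵢ = n₁ᵢ+n₀ᵢ.
Stratum 1 (2010–2014): n₁ = 2531, n₀ = 2717, n = 5248; a·n₀/n = 1289·2717/5248 = 667.3424; c·n₁/n = 1058·2531/5248 = 510.2511
Stratum 2 (2015–2019): n₁ = 2394, n₀ = 1404, n = 3798; a·n₀/n = 1410·1404/3798 = 521.2322; c·n₁/n = 214·2394/3798 = 134.8910
RR_MH = (667.3424 + 521.2322) / (510.2511 + 134.8910) = 1188.5746 / 645.1421 = 1.84235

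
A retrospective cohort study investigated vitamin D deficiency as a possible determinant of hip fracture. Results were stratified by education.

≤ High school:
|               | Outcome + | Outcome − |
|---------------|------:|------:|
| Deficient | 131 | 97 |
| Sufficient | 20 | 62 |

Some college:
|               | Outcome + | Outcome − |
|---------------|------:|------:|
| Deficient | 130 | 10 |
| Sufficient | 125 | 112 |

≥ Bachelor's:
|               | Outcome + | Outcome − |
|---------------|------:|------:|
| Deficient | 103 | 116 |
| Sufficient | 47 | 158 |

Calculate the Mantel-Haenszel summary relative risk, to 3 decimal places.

1.946

RR_MH = Σ(aᵢ·n₀ᵢ/nᵢ) / Σ(cᵢ·n₁ᵢ/nᵢ), with n₁ᵢ = aᵢ+bᵢ (exposed), n₀ᵢ = cᵢ+dᵢ (unexposed), nᵢ = n₁ᵢ+n₀ᵢ.
Stratum 1 (≤ High school): n₁ = 228, n₀ = 82, n = 310; a·n₀/n = 131·82/310 = 34.6516; c·n₁/n = 20·228/310 = 14.7097
Stratum 2 (Some college): n₁ = 140, n₀ = 237, n = 377; a·n₀/n = 130·237/377 = 81.7241; c·n₁/n = 125·140/377 = 46.4191
Stratum 3 (≥ Bachelor's): n₁ = 219, n₀ = 205, n = 424; a·n₀/n = 103·205/424 = 49.7995; c·n₁/n = 47·219/424 = 24.2759
RR_MH = (34.6516 + 81.7241 + 49.7995) / (14.7097 + 46.4191 + 24.2759) = 166.1753 / 85.4047 = 1.94574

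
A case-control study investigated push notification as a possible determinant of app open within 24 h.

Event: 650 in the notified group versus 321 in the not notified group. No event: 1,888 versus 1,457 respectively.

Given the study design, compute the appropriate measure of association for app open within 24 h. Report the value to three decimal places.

1.563

From the description: a = 650, b = 1888, c = 321, d = 1457.
This is a case-control study: participants were sampled on outcome status, so risks in the source population cannot be estimated directly — relative risk is not valid here. The odds ratio is the appropriate measure.
OR = (a·d)/(b·c) = (650 × 1457) / (1888 × 321) = 947050 / 606048 = 1.56267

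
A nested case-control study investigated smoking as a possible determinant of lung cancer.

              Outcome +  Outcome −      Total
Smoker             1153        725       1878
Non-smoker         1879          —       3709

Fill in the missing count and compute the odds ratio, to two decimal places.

1.55

The missing cell is in the unexposed row: 3709 − 1879 = 1830.
So a = 1153, b = 725, c = 1879, d = 1830.
OR = (a·d)/(b·c) = (1153 × 1830) / (725 × 1879) = 2109990 / 1362275 = 1.54887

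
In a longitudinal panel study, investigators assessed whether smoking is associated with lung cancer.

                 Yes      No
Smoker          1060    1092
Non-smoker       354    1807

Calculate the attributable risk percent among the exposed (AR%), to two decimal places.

Cells: a = 1060, b = 1092, c = 354, d = 1807.
Risk in exposed = 1060/2152 = 0.49257; risk in unexposed = 354/2161 = 0.16381.
RR = 0.49257/0.16381 = 3.00687
AR% = (RR − 1)/RR × 100 = (3.00687 − 1)/3.00687 × 100 = 66.7429%

66.74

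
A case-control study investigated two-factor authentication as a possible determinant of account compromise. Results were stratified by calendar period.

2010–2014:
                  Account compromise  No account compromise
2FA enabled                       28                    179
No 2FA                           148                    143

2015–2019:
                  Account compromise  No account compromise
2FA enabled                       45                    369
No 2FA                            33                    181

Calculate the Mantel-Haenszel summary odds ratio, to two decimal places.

0.29

OR_MH = Σ(aᵢdᵢ/nᵢ) / Σ(bᵢcᵢ/nᵢ), where nᵢ is the stratum total.
Stratum 1 (2010–2014): n = 498; a·d/n = 28·143/498 = 8.0402; b·c/n = 179·148/498 = 53.1968
Stratum 2 (2015–2019): n = 628; a·d/n = 45·181/628 = 12.9697; b·c/n = 369·33/628 = 19.3901
OR_MH = (8.0402 + 12.9697) / (53.1968 + 19.3901) = 21.0099 / 72.5869 = 0.28944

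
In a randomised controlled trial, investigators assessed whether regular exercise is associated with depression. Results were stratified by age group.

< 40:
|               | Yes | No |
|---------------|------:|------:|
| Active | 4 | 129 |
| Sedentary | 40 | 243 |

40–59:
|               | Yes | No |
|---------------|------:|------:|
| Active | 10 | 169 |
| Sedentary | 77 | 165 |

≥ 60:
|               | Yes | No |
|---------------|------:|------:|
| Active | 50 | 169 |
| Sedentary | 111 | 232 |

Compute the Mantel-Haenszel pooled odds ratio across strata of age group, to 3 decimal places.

OR_MH = Σ(aᵢdᵢ/nᵢ) / Σ(bᵢcᵢ/nᵢ), where nᵢ is the stratum total.
Stratum 1 (< 40): n = 416; a·d/n = 4·243/416 = 2.3365; b·c/n = 129·40/416 = 12.4038
Stratum 2 (40–59): n = 421; a·d/n = 10·165/421 = 3.9192; b·c/n = 169·77/421 = 30.9097
Stratum 3 (≥ 60): n = 562; a·d/n = 50·232/562 = 20.6406; b·c/n = 169·111/562 = 33.3790
OR_MH = (2.3365 + 3.9192 + 20.6406) / (12.4038 + 30.9097 + 33.3790) = 26.8963 / 76.6926 = 0.35070

0.351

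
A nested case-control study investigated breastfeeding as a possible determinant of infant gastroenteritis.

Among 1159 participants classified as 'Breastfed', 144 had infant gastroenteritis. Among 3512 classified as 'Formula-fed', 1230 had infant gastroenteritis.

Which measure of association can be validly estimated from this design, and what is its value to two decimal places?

From the description: a = 144, b = 1015, c = 1230, d = 2282.
This is a nested case-control study: participants were sampled on outcome status, so risks in the source population cannot be estimated directly — relative risk is not valid here. The odds ratio is the appropriate measure.
OR = (a·d)/(b·c) = (144 × 2282) / (1015 × 1230) = 328608 / 1248450 = 0.26321

0.26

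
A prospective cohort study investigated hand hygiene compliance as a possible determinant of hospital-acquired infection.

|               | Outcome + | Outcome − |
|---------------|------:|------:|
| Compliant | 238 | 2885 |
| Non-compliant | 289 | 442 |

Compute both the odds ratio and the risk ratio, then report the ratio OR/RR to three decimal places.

0.655

Cells: a = 238, b = 2885, c = 289, d = 442.
OR = (238·442)/(2885·289) = 105196/833765 = 0.12617
Risk in exposed = 238/3123 = 0.07621; risk in unexposed = 289/731 = 0.39535; RR = 0.19276
OR/RR = 0.12617 / 0.19276 = 0.65453
The outcome is not rare, so the OR lies further from 1 than the RR.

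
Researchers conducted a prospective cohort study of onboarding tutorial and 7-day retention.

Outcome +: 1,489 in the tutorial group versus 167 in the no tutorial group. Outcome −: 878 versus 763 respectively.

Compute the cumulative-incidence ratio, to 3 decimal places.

From the description: a = 1489, b = 878, c = 167, d = 763.
Risk in exposed = 1489/2367 = 0.62907; risk in unexposed = 167/930 = 0.17957.
RR = 0.62907 / 0.17957 = 3.50318
The risk among the exposed is 3.50 times that among the unexposed.

3.503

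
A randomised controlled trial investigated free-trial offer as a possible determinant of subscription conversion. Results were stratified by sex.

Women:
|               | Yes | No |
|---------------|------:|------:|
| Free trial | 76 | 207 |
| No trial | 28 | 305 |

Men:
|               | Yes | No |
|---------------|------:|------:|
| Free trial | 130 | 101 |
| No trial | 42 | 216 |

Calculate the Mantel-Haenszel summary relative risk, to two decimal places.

RR_MH = Σ(aᵢ·n₀ᵢ/nᵢ) / Σ(cᵢ·n₁ᵢ/nᵢ), with n₁ᵢ = aᵢ+bᵢ (exposed), n₀ᵢ = cᵢ+dᵢ (unexposed), nᵢ = n₁ᵢ+n₀ᵢ.
Stratum 1 (Women): n₁ = 283, n₀ = 333, n = 616; a·n₀/n = 76·333/616 = 41.0844; c·n₁/n = 28·283/616 = 12.8636
Stratum 2 (Men): n₁ = 231, n₀ = 258, n = 489; a·n₀/n = 130·258/489 = 68.5890; c·n₁/n = 42·231/489 = 19.8405
RR_MH = (41.0844 + 68.5890) / (12.8636 + 19.8405) = 109.6734 / 32.7041 = 3.35350

3.35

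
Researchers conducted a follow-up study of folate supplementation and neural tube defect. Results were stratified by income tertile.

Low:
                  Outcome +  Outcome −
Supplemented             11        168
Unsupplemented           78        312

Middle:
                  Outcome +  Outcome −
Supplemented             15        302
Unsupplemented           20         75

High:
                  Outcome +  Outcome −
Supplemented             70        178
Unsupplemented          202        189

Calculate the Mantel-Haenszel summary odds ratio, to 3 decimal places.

0.314

OR_MH = Σ(aᵢdᵢ/nᵢ) / Σ(bᵢcᵢ/nᵢ), where nᵢ is the stratum total.
Stratum 1 (Low): n = 569; a·d/n = 11·312/569 = 6.0316; b·c/n = 168·78/569 = 23.0299
Stratum 2 (Middle): n = 412; a·d/n = 15·75/412 = 2.7306; b·c/n = 302·20/412 = 14.6602
Stratum 3 (High): n = 639; a·d/n = 70·189/639 = 20.7042; b·c/n = 178·202/639 = 56.2692
OR_MH = (6.0316 + 2.7306 + 20.7042) / (23.0299 + 14.6602 + 56.2692) = 29.4664 / 93.9592 = 0.31361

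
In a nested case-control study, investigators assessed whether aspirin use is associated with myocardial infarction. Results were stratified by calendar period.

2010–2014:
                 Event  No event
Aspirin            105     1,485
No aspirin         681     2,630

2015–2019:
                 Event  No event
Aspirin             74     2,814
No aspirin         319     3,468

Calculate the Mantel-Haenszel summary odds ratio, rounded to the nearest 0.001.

OR_MH = Σ(aᵢdᵢ/nᵢ) / Σ(bᵢcᵢ/nᵢ), where nᵢ is the stratum total.
Stratum 1 (2010–2014): n = 4901; a·d/n = 105·2630/4901 = 56.3456; b·c/n = 1485·681/4901 = 206.3426
Stratum 2 (2015–2019): n = 6675; a·d/n = 74·3468/6675 = 38.4467; b·c/n = 2814·319/6675 = 134.4818
OR_MH = (56.3456 + 38.4467) / (206.3426 + 134.4818) = 94.7924 / 340.8244 = 0.27813

0.278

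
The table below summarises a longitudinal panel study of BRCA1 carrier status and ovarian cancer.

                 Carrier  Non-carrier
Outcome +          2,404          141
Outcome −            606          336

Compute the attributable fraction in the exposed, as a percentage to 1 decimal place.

63.0

Reading the table with exposure as columns: a = 2404 (Carrier, case), b = 606 (Carrier, non-case), c = 141 (Non-carrier, case), d = 336.
Risk in exposed = 2404/3010 = 0.79867; risk in unexposed = 141/477 = 0.29560.
RR = 0.79867/0.29560 = 2.70189
AR% = (RR − 1)/RR × 100 = (2.70189 − 1)/2.70189 × 100 = 62.9888%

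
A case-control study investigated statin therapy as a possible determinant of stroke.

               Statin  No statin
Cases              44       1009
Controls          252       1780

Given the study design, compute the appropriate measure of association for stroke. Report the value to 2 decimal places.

Reading the table with exposure as columns: a = 44 (Statin, case), b = 252 (Statin, non-case), c = 1009 (No statin, case), d = 1780.
This is a case-control study: participants were sampled on outcome status, so risks in the source population cannot be estimated directly — relative risk is not valid here. The odds ratio is the appropriate measure.
OR = (a·d)/(b·c) = (44 × 1780) / (252 × 1009) = 78320 / 254268 = 0.30802

0.31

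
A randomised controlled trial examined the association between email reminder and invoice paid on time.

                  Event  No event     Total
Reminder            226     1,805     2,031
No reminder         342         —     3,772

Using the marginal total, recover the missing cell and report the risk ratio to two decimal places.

1.23

The missing cell is in the unexposed row: 3772 − 342 = 3430.
So a = 226, b = 1805, c = 342, d = 3430.
RR = [a/(a+b)] / [c/(c+d)] = (226/2031) / (342/3772) = 0.11128/0.09067 = 1.22728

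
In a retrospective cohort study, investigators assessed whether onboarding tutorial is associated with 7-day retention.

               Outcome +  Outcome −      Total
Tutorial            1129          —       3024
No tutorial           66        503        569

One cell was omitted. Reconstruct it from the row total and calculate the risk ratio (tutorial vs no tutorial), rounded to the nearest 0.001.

3.219

The missing cell is in the exposed row: 3024 − 1129 = 1895.
So a = 1129, b = 1895, c = 66, d = 503.
RR = [a/(a+b)] / [c/(c+d)] = (1129/3024) / (66/569) = 0.37335/0.11599 = 3.21870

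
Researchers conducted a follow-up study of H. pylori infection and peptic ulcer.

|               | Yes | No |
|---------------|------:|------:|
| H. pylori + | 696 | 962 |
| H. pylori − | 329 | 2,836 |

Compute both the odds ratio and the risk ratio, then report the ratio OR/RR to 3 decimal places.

1.544

Cells: a = 696, b = 962, c = 329, d = 2836.
OR = (696·2836)/(962·329) = 1973856/316498 = 6.23655
Risk in exposed = 696/1658 = 0.41978; risk in unexposed = 329/3165 = 0.10395; RR = 4.03834
OR/RR = 6.23655 / 4.03834 = 1.54434
The outcome is not rare, so the OR lies further from 1 than the RR.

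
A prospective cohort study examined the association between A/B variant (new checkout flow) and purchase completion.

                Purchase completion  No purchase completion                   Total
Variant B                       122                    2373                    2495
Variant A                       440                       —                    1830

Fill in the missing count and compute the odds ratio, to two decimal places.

The missing cell is in the unexposed row: 1830 − 440 = 1390.
So a = 122, b = 2373, c = 440, d = 1390.
OR = (a·d)/(b·c) = (122 × 1390) / (2373 × 440) = 169580 / 1044120 = 0.16241

0.16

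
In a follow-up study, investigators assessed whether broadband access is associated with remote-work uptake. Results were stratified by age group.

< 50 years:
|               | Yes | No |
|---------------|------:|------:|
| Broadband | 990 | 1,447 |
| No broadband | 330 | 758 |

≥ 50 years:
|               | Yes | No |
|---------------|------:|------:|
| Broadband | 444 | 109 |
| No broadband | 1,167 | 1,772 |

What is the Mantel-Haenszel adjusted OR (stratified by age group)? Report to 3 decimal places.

OR_MH = Σ(aᵢdᵢ/nᵢ) / Σ(bᵢcᵢ/nᵢ), where nᵢ is the stratum total.
Stratum 1 (< 50 years): n = 3525; a·d/n = 990·758/3525 = 212.8851; b·c/n = 1447·330/3525 = 135.4638
Stratum 2 (≥ 50 years): n = 3492; a·d/n = 444·1772/3492 = 225.3058; b·c/n = 109·1167/3492 = 36.4270
OR_MH = (212.8851 + 225.3058) / (135.4638 + 36.4270) = 438.1909 / 171.8908 = 2.54924

2.549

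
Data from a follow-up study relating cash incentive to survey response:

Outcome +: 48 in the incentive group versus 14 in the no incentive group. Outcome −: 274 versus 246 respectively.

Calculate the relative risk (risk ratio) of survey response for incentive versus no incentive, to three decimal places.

From the description: a = 48, b = 274, c = 14, d = 246.
Risk in exposed = 48/322 = 0.14907; risk in unexposed = 14/260 = 0.05385.
RR = 0.14907 / 0.05385 = 2.76841
The risk among the exposed is 2.77 times that among the unexposed.

2.768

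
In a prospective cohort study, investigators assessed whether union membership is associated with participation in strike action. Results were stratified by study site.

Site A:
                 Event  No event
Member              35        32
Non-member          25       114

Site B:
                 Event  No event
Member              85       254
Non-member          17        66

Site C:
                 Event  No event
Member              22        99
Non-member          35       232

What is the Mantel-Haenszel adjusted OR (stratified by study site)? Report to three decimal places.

1.988

OR_MH = Σ(aᵢdᵢ/nᵢ) / Σ(bᵢcᵢ/nᵢ), where nᵢ is the stratum total.
Stratum 1 (Site A): n = 206; a·d/n = 35·114/206 = 19.3689; b·c/n = 32·25/206 = 3.8835
Stratum 2 (Site B): n = 422; a·d/n = 85·66/422 = 13.2938; b·c/n = 254·17/422 = 10.2322
Stratum 3 (Site C): n = 388; a·d/n = 22·232/388 = 13.1546; b·c/n = 99·35/388 = 8.9304
OR_MH = (19.3689 + 13.2938 + 13.1546) / (3.8835 + 10.2322 + 8.9304) = 45.8174 / 23.0461 = 1.98807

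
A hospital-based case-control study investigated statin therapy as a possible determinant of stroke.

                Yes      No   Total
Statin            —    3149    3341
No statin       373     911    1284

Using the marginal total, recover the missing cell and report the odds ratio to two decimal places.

The missing cell is in the exposed row: 3341 − 3149 = 192.
So a = 192, b = 3149, c = 373, d = 911.
OR = (a·d)/(b·c) = (192 × 911) / (3149 × 373) = 174912 / 1174577 = 0.14891

0.15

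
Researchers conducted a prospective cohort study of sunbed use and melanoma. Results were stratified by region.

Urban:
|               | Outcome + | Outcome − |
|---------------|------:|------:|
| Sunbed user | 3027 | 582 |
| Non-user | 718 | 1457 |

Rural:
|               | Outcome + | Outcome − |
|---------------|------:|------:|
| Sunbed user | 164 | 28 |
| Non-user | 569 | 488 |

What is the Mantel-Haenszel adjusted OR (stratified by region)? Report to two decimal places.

OR_MH = Σ(aᵢdᵢ/nᵢ) / Σ(bᵢcᵢ/nᵢ), where nᵢ is the stratum total.
Stratum 1 (Urban): n = 5784; a·d/n = 3027·1457/5784 = 762.5067; b·c/n = 582·718/5784 = 72.2469
Stratum 2 (Rural): n = 1249; a·d/n = 164·488/1249 = 64.0769; b·c/n = 28·569/1249 = 12.7558
OR_MH = (762.5067 + 64.0769) / (72.2469 + 12.7558) = 826.5836 / 85.0027 = 9.72420

9.72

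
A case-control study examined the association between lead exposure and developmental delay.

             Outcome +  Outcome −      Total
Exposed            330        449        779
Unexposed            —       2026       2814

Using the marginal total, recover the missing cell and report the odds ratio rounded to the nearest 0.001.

The missing cell is in the unexposed row: 2814 − 2026 = 788.
So a = 330, b = 449, c = 788, d = 2026.
OR = (a·d)/(b·c) = (330 × 2026) / (449 × 788) = 668580 / 353812 = 1.88965

1.890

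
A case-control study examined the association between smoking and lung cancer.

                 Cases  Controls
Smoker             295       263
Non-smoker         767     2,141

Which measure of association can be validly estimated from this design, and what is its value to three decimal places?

3.131

Cells: a = 295, b = 263, c = 767, d = 2141.
This is a case-control study: participants were sampled on outcome status, so risks in the source population cannot be estimated directly — relative risk is not valid here. The odds ratio is the appropriate measure.
OR = (a·d)/(b·c) = (295 × 2141) / (263 × 767) = 631595 / 201721 = 3.13103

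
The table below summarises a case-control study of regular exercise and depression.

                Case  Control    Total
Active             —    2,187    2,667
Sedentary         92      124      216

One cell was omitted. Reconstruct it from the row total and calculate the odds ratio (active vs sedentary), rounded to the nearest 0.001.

The missing cell is in the exposed row: 2667 − 2187 = 480.
So a = 480, b = 2187, c = 92, d = 124.
OR = (a·d)/(b·c) = (480 × 124) / (2187 × 92) = 59520 / 201204 = 0.29582

0.296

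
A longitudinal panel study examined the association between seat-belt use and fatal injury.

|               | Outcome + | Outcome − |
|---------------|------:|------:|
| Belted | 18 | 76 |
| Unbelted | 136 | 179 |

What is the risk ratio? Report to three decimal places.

Cells: a = 18, b = 76, c = 136, d = 179.
Risk in exposed = 18/94 = 0.19149; risk in unexposed = 136/315 = 0.43175.
RR = 0.19149 / 0.43175 = 0.44352
The risk is 56% lower among the exposed than among the unexposed.

0.444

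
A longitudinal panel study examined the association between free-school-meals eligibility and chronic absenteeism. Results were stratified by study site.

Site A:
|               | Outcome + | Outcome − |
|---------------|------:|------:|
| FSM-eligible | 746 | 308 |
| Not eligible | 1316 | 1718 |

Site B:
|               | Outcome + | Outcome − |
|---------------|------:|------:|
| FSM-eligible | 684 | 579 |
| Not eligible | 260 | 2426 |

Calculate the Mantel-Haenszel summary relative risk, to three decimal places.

RR_MH = Σ(aᵢ·n₀ᵢ/nᵢ) / Σ(cᵢ·n₁ᵢ/nᵢ), with n₁ᵢ = aᵢ+bᵢ (exposed), n₀ᵢ = cᵢ+dᵢ (unexposed), nᵢ = n₁ᵢ+n₀ᵢ.
Stratum 1 (Site A): n₁ = 1054, n₀ = 3034, n = 4088; a·n₀/n = 746·3034/4088 = 553.6605; c·n₁/n = 1316·1054/4088 = 339.3014
Stratum 2 (Site B): n₁ = 1263, n₀ = 2686, n = 3949; a·n₀/n = 684·2686/3949 = 465.2378; c·n₁/n = 260·1263/3949 = 83.1552
RR_MH = (553.6605 + 465.2378) / (339.3014 + 83.1552) = 1018.8983 / 422.4566 = 2.41184

2.412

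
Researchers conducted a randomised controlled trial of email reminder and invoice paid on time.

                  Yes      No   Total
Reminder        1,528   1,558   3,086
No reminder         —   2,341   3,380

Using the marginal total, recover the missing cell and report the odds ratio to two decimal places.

The missing cell is in the unexposed row: 3380 − 2341 = 1039.
So a = 1528, b = 1558, c = 1039, d = 2341.
OR = (a·d)/(b·c) = (1528 × 2341) / (1558 × 1039) = 3577048 / 1618762 = 2.20974

2.21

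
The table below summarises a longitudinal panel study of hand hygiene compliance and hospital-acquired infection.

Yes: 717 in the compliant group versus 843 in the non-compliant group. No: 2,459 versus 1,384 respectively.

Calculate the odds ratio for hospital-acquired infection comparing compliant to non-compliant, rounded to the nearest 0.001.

From the description: a = 717, b = 2459, c = 843, d = 1384.
OR = (a·d)/(b·c) = (717 × 1384) / (2459 × 843) = 992328 / 2072937 = 0.47871
Exposure is associated with lower odds of hospital-acquired infection (OR = 0.48 < 1).

0.479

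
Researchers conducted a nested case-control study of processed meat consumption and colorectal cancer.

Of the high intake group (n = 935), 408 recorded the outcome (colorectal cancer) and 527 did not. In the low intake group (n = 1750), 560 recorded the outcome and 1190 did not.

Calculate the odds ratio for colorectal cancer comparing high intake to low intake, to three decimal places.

From the description: a = 408, b = 527, c = 560, d = 1190.
OR = (a·d)/(b·c) = (408 × 1190) / (527 × 560) = 485520 / 295120 = 1.64516
The odds of colorectal cancer are about 1.65 times as high in the high intake group.

1.645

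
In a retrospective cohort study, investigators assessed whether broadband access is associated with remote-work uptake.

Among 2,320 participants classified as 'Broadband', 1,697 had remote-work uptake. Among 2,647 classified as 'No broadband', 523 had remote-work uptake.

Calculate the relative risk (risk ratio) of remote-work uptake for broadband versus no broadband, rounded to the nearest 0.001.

From the description: a = 1697, b = 623, c = 523, d = 2124.
Risk in exposed = 1697/2320 = 0.73147; risk in unexposed = 523/2647 = 0.19758.
RR = 0.73147 / 0.19758 = 3.70208
The risk among the exposed is 3.70 times that among the unexposed.

3.702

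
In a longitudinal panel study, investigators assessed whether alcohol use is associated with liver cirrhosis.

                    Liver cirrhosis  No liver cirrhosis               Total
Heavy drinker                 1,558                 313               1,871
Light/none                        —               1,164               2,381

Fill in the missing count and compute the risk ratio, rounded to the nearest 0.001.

1.629

The missing cell is in the unexposed row: 2381 − 1164 = 1217.
So a = 1558, b = 313, c = 1217, d = 1164.
RR = [a/(a+b)] / [c/(c+d)] = (1558/1871) / (1217/2381) = 0.83271/0.51113 = 1.62916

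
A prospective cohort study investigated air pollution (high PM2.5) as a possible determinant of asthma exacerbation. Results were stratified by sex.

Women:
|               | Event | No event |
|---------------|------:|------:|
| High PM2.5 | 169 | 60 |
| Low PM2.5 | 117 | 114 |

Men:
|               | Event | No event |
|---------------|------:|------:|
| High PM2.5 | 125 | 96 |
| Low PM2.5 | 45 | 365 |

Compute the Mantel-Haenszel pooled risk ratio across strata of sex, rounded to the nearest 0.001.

RR_MH = Σ(aᵢ·n₀ᵢ/nᵢ) / Σ(cᵢ·n₁ᵢ/nᵢ), with n₁ᵢ = aᵢ+bᵢ (exposed), n₀ᵢ = cᵢ+dᵢ (unexposed), nᵢ = n₁ᵢ+n₀ᵢ.
Stratum 1 (Women): n₁ = 229, n₀ = 231, n = 460; a·n₀/n = 169·231/460 = 84.8674; c·n₁/n = 117·229/460 = 58.2457
Stratum 2 (Men): n₁ = 221, n₀ = 410, n = 631; a·n₀/n = 125·410/631 = 81.2203; c·n₁/n = 45·221/631 = 15.7607
RR_MH = (84.8674 + 81.2203) / (58.2457 + 15.7607) = 166.0877 / 74.0063 = 2.24424

2.244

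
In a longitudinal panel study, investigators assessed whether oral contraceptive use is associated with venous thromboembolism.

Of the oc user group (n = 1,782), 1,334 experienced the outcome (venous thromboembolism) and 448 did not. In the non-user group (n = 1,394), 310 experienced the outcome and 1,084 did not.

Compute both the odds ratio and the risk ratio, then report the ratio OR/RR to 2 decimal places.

3.09

From the description: a = 1334, b = 448, c = 310, d = 1084.
OR = (1334·1084)/(448·310) = 1446056/138880 = 10.41227
Risk in exposed = 1334/1782 = 0.74860; risk in unexposed = 310/1394 = 0.22238; RR = 3.36627
OR/RR = 10.41227 / 3.36627 = 3.09312
The outcome is not rare, so the OR lies further from 1 than the RR.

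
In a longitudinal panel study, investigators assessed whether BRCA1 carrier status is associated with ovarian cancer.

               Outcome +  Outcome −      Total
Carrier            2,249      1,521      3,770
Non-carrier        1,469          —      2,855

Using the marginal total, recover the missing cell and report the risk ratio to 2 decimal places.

1.16

The missing cell is in the unexposed row: 2855 − 1469 = 1386.
So a = 2249, b = 1521, c = 1469, d = 1386.
RR = [a/(a+b)] / [c/(c+d)] = (2249/3770) / (1469/2855) = 0.59655/0.51454 = 1.15940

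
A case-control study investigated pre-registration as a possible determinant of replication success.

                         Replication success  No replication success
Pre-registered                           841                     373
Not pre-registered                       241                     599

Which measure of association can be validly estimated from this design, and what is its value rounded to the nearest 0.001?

Cells: a = 841, b = 373, c = 241, d = 599.
This is a case-control study: participants were sampled on outcome status, so risks in the source population cannot be estimated directly — relative risk is not valid here. The odds ratio is the appropriate measure.
OR = (a·d)/(b·c) = (841 × 599) / (373 × 241) = 503759 / 89893 = 5.60398

5.604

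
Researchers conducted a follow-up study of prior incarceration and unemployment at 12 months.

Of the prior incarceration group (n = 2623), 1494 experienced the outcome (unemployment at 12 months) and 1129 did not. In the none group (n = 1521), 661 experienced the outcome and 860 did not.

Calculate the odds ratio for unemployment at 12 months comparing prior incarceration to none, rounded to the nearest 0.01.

From the description: a = 1494, b = 1129, c = 661, d = 860.
OR = (a·d)/(b·c) = (1494 × 860) / (1129 × 661) = 1284840 / 746269 = 1.72168
The odds of unemployment at 12 months are about 1.72 times as high in the prior incarceration group.

1.72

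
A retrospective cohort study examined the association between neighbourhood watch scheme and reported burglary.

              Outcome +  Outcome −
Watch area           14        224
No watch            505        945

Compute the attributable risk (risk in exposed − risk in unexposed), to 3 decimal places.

-0.289

Cells: a = 14, b = 224, c = 505, d = 945.
Risk in exposed = 14/238 = 0.058824; risk in unexposed = 505/1450 = 0.348276.
Risk difference = 0.058824 − 0.348276 = -0.289452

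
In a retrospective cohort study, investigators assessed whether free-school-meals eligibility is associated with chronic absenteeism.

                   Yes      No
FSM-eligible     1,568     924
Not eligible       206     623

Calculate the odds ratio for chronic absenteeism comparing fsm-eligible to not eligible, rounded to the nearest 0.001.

Cells: a = 1568, b = 924, c = 206, d = 623.
OR = (a·d)/(b·c) = (1568 × 623) / (924 × 206) = 976864 / 190344 = 5.13210
The odds of chronic absenteeism are about 5.13 times as high in the fsm-eligible group.

5.132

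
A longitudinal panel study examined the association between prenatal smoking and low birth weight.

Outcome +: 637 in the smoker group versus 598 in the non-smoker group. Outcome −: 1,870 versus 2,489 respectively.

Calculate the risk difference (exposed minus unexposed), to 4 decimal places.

From the description: a = 637, b = 1870, c = 598, d = 2489.
Risk in exposed = 637/2507 = 0.254089; risk in unexposed = 598/3087 = 0.193716.
Risk difference = 0.254089 − 0.193716 = 0.060373

0.0604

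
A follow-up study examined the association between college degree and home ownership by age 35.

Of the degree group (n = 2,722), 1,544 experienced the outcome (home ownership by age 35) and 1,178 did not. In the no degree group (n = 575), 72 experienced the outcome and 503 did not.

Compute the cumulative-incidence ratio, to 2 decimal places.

4.53

From the description: a = 1544, b = 1178, c = 72, d = 503.
Risk in exposed = 1544/2722 = 0.56723; risk in unexposed = 72/575 = 0.12522.
RR = 0.56723 / 0.12522 = 4.52996
The risk among the exposed is 4.53 times that among the unexposed.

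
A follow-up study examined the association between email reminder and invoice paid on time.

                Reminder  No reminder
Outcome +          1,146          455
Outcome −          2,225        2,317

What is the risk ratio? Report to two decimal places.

Reading the table with exposure as columns: a = 1146 (Reminder, case), b = 2225 (Reminder, non-case), c = 455 (No reminder, case), d = 2317.
Risk in exposed = 1146/3371 = 0.33996; risk in unexposed = 455/2772 = 0.16414.
RR = 0.33996 / 0.16414 = 2.07113
The risk among the exposed is 2.07 times that among the unexposed.

2.07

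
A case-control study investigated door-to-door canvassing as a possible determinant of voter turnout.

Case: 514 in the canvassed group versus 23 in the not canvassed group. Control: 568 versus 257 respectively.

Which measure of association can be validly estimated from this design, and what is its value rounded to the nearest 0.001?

From the description: a = 514, b = 568, c = 23, d = 257.
This is a case-control study: participants were sampled on outcome status, so risks in the source population cannot be estimated directly — relative risk is not valid here. The odds ratio is the appropriate measure.
OR = (a·d)/(b·c) = (514 × 257) / (568 × 23) = 132098 / 13064 = 10.11160

10.112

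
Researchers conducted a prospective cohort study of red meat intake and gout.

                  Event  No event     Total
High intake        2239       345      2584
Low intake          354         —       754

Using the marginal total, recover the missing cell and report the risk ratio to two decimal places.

The missing cell is in the unexposed row: 754 − 354 = 400.
So a = 2239, b = 345, c = 354, d = 400.
RR = [a/(a+b)] / [c/(c+d)] = (2239/2584) / (354/754) = 0.86649/0.46950 = 1.84557

1.85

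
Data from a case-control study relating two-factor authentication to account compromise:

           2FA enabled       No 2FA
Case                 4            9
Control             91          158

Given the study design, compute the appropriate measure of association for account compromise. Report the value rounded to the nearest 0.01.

0.77

Reading the table with exposure as columns: a = 4 (2FA enabled, case), b = 91 (2FA enabled, non-case), c = 9 (No 2FA, case), d = 158.
This is a case-control study: participants were sampled on outcome status, so risks in the source population cannot be estimated directly — relative risk is not valid here. The odds ratio is the appropriate measure.
OR = (a·d)/(b·c) = (4 × 158) / (91 × 9) = 632 / 819 = 0.77167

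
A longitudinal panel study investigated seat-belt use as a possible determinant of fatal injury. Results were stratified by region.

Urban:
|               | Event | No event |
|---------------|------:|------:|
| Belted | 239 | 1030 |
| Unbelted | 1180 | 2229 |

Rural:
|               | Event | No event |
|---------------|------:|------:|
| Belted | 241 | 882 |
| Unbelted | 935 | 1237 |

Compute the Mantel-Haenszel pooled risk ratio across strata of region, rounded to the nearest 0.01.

0.52

RR_MH = Σ(aᵢ·n₀ᵢ/nᵢ) / Σ(cᵢ·n₁ᵢ/nᵢ), with n₁ᵢ = aᵢ+bᵢ (exposed), n₀ᵢ = cᵢ+dᵢ (unexposed), nᵢ = n₁ᵢ+n₀ᵢ.
Stratum 1 (Urban): n₁ = 1269, n₀ = 3409, n = 4678; a·n₀/n = 239·3409/4678 = 174.1665; c·n₁/n = 1180·1269/4678 = 320.0983
Stratum 2 (Rural): n₁ = 1123, n₀ = 2172, n = 3295; a·n₀/n = 241·2172/3295 = 158.8625; c·n₁/n = 935·1123/3295 = 318.6662
RR_MH = (174.1665 + 158.8625) / (320.0983 + 318.6662) = 333.0290 / 638.7645 = 0.52136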